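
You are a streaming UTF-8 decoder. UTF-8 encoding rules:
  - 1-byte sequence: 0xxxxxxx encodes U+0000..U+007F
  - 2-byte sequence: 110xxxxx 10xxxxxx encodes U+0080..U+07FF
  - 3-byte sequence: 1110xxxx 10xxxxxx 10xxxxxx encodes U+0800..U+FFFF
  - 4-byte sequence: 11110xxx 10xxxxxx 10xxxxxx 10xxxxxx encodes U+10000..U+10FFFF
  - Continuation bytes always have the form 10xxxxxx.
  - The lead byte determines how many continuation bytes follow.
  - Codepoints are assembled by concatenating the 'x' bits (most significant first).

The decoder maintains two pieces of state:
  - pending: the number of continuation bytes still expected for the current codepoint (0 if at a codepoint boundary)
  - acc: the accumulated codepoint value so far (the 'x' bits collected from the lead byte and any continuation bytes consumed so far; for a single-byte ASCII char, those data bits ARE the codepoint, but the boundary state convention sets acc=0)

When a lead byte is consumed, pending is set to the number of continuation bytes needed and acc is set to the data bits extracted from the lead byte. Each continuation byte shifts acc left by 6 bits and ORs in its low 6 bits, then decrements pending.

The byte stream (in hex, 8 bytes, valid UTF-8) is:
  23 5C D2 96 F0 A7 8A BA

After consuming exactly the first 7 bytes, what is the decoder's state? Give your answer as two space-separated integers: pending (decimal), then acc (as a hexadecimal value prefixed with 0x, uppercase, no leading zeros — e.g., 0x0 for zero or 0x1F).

Answer: 1 0x9CA

Derivation:
Byte[0]=23: 1-byte. pending=0, acc=0x0
Byte[1]=5C: 1-byte. pending=0, acc=0x0
Byte[2]=D2: 2-byte lead. pending=1, acc=0x12
Byte[3]=96: continuation. acc=(acc<<6)|0x16=0x496, pending=0
Byte[4]=F0: 4-byte lead. pending=3, acc=0x0
Byte[5]=A7: continuation. acc=(acc<<6)|0x27=0x27, pending=2
Byte[6]=8A: continuation. acc=(acc<<6)|0x0A=0x9CA, pending=1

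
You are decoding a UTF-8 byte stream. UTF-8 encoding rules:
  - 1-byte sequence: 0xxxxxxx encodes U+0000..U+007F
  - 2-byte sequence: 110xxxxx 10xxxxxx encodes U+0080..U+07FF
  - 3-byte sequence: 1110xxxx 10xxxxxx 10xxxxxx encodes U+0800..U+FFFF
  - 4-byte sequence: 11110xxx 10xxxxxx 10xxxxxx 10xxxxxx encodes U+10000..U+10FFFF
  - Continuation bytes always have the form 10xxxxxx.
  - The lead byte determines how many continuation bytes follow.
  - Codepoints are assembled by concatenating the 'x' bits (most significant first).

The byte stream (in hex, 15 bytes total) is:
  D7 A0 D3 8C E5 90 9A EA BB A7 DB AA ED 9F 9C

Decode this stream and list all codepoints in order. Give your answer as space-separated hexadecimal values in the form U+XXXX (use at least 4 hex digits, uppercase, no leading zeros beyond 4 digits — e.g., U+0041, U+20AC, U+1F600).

Byte[0]=D7: 2-byte lead, need 1 cont bytes. acc=0x17
Byte[1]=A0: continuation. acc=(acc<<6)|0x20=0x5E0
Completed: cp=U+05E0 (starts at byte 0)
Byte[2]=D3: 2-byte lead, need 1 cont bytes. acc=0x13
Byte[3]=8C: continuation. acc=(acc<<6)|0x0C=0x4CC
Completed: cp=U+04CC (starts at byte 2)
Byte[4]=E5: 3-byte lead, need 2 cont bytes. acc=0x5
Byte[5]=90: continuation. acc=(acc<<6)|0x10=0x150
Byte[6]=9A: continuation. acc=(acc<<6)|0x1A=0x541A
Completed: cp=U+541A (starts at byte 4)
Byte[7]=EA: 3-byte lead, need 2 cont bytes. acc=0xA
Byte[8]=BB: continuation. acc=(acc<<6)|0x3B=0x2BB
Byte[9]=A7: continuation. acc=(acc<<6)|0x27=0xAEE7
Completed: cp=U+AEE7 (starts at byte 7)
Byte[10]=DB: 2-byte lead, need 1 cont bytes. acc=0x1B
Byte[11]=AA: continuation. acc=(acc<<6)|0x2A=0x6EA
Completed: cp=U+06EA (starts at byte 10)
Byte[12]=ED: 3-byte lead, need 2 cont bytes. acc=0xD
Byte[13]=9F: continuation. acc=(acc<<6)|0x1F=0x35F
Byte[14]=9C: continuation. acc=(acc<<6)|0x1C=0xD7DC
Completed: cp=U+D7DC (starts at byte 12)

Answer: U+05E0 U+04CC U+541A U+AEE7 U+06EA U+D7DC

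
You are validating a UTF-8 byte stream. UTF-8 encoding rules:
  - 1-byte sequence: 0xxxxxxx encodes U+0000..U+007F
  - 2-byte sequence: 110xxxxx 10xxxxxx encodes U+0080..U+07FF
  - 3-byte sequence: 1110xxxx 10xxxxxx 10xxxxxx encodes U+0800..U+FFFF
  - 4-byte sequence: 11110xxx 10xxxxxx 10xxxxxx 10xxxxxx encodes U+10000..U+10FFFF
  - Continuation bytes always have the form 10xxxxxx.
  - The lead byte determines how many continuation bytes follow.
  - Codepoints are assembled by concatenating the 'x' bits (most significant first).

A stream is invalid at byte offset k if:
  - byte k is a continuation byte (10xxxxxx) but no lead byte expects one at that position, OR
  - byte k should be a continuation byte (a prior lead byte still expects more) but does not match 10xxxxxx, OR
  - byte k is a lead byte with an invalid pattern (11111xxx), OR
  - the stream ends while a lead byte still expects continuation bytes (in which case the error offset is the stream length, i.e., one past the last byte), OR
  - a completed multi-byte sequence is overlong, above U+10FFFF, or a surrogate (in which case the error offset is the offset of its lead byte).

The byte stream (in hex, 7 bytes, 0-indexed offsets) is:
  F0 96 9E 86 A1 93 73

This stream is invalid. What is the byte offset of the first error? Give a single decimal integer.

Answer: 4

Derivation:
Byte[0]=F0: 4-byte lead, need 3 cont bytes. acc=0x0
Byte[1]=96: continuation. acc=(acc<<6)|0x16=0x16
Byte[2]=9E: continuation. acc=(acc<<6)|0x1E=0x59E
Byte[3]=86: continuation. acc=(acc<<6)|0x06=0x16786
Completed: cp=U+16786 (starts at byte 0)
Byte[4]=A1: INVALID lead byte (not 0xxx/110x/1110/11110)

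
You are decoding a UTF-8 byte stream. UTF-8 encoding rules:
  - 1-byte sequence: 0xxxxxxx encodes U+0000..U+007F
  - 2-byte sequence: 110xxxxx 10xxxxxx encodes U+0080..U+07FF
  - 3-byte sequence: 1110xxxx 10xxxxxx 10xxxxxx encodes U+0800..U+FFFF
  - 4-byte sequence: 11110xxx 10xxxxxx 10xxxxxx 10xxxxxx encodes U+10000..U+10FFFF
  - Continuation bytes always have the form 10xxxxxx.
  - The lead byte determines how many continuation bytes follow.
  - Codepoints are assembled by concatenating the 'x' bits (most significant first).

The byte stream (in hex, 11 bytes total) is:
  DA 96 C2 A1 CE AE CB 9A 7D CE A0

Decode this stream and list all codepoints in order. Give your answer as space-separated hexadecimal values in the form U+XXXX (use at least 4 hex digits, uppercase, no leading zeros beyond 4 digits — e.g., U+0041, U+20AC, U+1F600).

Byte[0]=DA: 2-byte lead, need 1 cont bytes. acc=0x1A
Byte[1]=96: continuation. acc=(acc<<6)|0x16=0x696
Completed: cp=U+0696 (starts at byte 0)
Byte[2]=C2: 2-byte lead, need 1 cont bytes. acc=0x2
Byte[3]=A1: continuation. acc=(acc<<6)|0x21=0xA1
Completed: cp=U+00A1 (starts at byte 2)
Byte[4]=CE: 2-byte lead, need 1 cont bytes. acc=0xE
Byte[5]=AE: continuation. acc=(acc<<6)|0x2E=0x3AE
Completed: cp=U+03AE (starts at byte 4)
Byte[6]=CB: 2-byte lead, need 1 cont bytes. acc=0xB
Byte[7]=9A: continuation. acc=(acc<<6)|0x1A=0x2DA
Completed: cp=U+02DA (starts at byte 6)
Byte[8]=7D: 1-byte ASCII. cp=U+007D
Byte[9]=CE: 2-byte lead, need 1 cont bytes. acc=0xE
Byte[10]=A0: continuation. acc=(acc<<6)|0x20=0x3A0
Completed: cp=U+03A0 (starts at byte 9)

Answer: U+0696 U+00A1 U+03AE U+02DA U+007D U+03A0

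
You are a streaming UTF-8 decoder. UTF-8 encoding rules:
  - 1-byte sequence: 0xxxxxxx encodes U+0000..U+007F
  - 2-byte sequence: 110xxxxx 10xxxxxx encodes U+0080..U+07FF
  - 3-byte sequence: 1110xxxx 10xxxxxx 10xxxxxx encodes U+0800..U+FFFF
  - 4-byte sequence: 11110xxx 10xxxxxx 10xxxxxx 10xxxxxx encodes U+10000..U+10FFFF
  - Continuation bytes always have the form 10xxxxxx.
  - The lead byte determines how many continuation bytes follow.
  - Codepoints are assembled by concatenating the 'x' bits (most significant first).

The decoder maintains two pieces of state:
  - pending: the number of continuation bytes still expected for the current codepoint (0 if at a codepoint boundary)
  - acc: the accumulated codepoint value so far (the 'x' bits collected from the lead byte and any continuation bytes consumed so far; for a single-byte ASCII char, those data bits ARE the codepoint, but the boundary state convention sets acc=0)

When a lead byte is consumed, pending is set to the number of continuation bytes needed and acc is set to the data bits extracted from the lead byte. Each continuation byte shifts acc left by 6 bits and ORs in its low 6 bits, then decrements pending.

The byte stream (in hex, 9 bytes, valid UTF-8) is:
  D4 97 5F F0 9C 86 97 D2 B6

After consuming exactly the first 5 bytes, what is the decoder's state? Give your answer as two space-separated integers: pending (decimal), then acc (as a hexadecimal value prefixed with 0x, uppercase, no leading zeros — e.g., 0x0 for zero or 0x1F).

Answer: 2 0x1C

Derivation:
Byte[0]=D4: 2-byte lead. pending=1, acc=0x14
Byte[1]=97: continuation. acc=(acc<<6)|0x17=0x517, pending=0
Byte[2]=5F: 1-byte. pending=0, acc=0x0
Byte[3]=F0: 4-byte lead. pending=3, acc=0x0
Byte[4]=9C: continuation. acc=(acc<<6)|0x1C=0x1C, pending=2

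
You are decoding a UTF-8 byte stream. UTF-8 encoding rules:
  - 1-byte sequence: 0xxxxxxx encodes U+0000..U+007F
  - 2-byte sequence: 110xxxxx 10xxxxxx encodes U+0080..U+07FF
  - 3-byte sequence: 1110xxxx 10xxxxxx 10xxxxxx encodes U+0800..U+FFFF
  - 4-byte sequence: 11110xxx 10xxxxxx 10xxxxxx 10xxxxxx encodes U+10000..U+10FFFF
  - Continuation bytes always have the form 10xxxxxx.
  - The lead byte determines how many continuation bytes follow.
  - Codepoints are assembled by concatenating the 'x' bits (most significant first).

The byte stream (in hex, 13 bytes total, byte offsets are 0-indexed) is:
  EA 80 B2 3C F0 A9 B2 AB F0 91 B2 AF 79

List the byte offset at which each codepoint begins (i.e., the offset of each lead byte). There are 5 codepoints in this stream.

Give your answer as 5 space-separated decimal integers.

Answer: 0 3 4 8 12

Derivation:
Byte[0]=EA: 3-byte lead, need 2 cont bytes. acc=0xA
Byte[1]=80: continuation. acc=(acc<<6)|0x00=0x280
Byte[2]=B2: continuation. acc=(acc<<6)|0x32=0xA032
Completed: cp=U+A032 (starts at byte 0)
Byte[3]=3C: 1-byte ASCII. cp=U+003C
Byte[4]=F0: 4-byte lead, need 3 cont bytes. acc=0x0
Byte[5]=A9: continuation. acc=(acc<<6)|0x29=0x29
Byte[6]=B2: continuation. acc=(acc<<6)|0x32=0xA72
Byte[7]=AB: continuation. acc=(acc<<6)|0x2B=0x29CAB
Completed: cp=U+29CAB (starts at byte 4)
Byte[8]=F0: 4-byte lead, need 3 cont bytes. acc=0x0
Byte[9]=91: continuation. acc=(acc<<6)|0x11=0x11
Byte[10]=B2: continuation. acc=(acc<<6)|0x32=0x472
Byte[11]=AF: continuation. acc=(acc<<6)|0x2F=0x11CAF
Completed: cp=U+11CAF (starts at byte 8)
Byte[12]=79: 1-byte ASCII. cp=U+0079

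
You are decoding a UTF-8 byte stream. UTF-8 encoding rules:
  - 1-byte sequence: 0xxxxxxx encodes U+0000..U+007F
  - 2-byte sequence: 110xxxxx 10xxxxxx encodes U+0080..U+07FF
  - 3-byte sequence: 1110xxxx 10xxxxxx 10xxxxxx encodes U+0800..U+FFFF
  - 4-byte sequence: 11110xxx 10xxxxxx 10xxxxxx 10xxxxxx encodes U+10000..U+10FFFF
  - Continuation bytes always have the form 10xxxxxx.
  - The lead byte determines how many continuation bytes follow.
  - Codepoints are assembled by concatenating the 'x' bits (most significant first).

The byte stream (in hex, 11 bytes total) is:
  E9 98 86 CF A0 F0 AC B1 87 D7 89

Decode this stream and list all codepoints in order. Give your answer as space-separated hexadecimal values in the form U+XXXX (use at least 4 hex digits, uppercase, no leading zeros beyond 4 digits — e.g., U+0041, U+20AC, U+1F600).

Byte[0]=E9: 3-byte lead, need 2 cont bytes. acc=0x9
Byte[1]=98: continuation. acc=(acc<<6)|0x18=0x258
Byte[2]=86: continuation. acc=(acc<<6)|0x06=0x9606
Completed: cp=U+9606 (starts at byte 0)
Byte[3]=CF: 2-byte lead, need 1 cont bytes. acc=0xF
Byte[4]=A0: continuation. acc=(acc<<6)|0x20=0x3E0
Completed: cp=U+03E0 (starts at byte 3)
Byte[5]=F0: 4-byte lead, need 3 cont bytes. acc=0x0
Byte[6]=AC: continuation. acc=(acc<<6)|0x2C=0x2C
Byte[7]=B1: continuation. acc=(acc<<6)|0x31=0xB31
Byte[8]=87: continuation. acc=(acc<<6)|0x07=0x2CC47
Completed: cp=U+2CC47 (starts at byte 5)
Byte[9]=D7: 2-byte lead, need 1 cont bytes. acc=0x17
Byte[10]=89: continuation. acc=(acc<<6)|0x09=0x5C9
Completed: cp=U+05C9 (starts at byte 9)

Answer: U+9606 U+03E0 U+2CC47 U+05C9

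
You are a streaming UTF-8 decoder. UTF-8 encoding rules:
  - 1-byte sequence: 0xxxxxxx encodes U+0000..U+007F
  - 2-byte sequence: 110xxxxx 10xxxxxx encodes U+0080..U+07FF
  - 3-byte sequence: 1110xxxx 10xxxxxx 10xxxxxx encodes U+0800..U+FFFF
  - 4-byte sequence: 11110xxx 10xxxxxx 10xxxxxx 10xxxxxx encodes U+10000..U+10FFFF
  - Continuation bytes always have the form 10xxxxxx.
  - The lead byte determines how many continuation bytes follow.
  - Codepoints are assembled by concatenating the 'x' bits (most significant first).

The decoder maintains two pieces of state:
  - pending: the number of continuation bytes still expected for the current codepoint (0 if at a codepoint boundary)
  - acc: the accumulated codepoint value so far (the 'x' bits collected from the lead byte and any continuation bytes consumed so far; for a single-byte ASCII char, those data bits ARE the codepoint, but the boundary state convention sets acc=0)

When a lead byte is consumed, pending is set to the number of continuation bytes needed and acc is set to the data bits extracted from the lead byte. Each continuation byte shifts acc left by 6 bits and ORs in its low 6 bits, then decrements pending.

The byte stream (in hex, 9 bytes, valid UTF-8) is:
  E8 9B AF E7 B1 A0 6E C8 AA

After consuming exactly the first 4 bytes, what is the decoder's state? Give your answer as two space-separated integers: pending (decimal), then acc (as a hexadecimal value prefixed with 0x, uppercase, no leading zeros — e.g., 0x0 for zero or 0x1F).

Byte[0]=E8: 3-byte lead. pending=2, acc=0x8
Byte[1]=9B: continuation. acc=(acc<<6)|0x1B=0x21B, pending=1
Byte[2]=AF: continuation. acc=(acc<<6)|0x2F=0x86EF, pending=0
Byte[3]=E7: 3-byte lead. pending=2, acc=0x7

Answer: 2 0x7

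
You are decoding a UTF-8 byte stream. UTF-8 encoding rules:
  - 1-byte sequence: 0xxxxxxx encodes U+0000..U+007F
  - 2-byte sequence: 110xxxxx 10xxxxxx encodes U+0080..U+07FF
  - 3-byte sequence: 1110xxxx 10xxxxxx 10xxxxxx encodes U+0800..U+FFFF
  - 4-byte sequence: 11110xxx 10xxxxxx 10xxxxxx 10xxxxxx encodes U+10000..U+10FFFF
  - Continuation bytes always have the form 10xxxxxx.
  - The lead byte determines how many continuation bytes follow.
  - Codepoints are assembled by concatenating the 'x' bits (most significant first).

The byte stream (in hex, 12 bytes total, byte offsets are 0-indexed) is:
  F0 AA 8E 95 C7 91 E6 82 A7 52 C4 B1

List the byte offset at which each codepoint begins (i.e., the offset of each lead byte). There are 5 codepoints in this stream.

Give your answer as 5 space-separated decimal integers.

Answer: 0 4 6 9 10

Derivation:
Byte[0]=F0: 4-byte lead, need 3 cont bytes. acc=0x0
Byte[1]=AA: continuation. acc=(acc<<6)|0x2A=0x2A
Byte[2]=8E: continuation. acc=(acc<<6)|0x0E=0xA8E
Byte[3]=95: continuation. acc=(acc<<6)|0x15=0x2A395
Completed: cp=U+2A395 (starts at byte 0)
Byte[4]=C7: 2-byte lead, need 1 cont bytes. acc=0x7
Byte[5]=91: continuation. acc=(acc<<6)|0x11=0x1D1
Completed: cp=U+01D1 (starts at byte 4)
Byte[6]=E6: 3-byte lead, need 2 cont bytes. acc=0x6
Byte[7]=82: continuation. acc=(acc<<6)|0x02=0x182
Byte[8]=A7: continuation. acc=(acc<<6)|0x27=0x60A7
Completed: cp=U+60A7 (starts at byte 6)
Byte[9]=52: 1-byte ASCII. cp=U+0052
Byte[10]=C4: 2-byte lead, need 1 cont bytes. acc=0x4
Byte[11]=B1: continuation. acc=(acc<<6)|0x31=0x131
Completed: cp=U+0131 (starts at byte 10)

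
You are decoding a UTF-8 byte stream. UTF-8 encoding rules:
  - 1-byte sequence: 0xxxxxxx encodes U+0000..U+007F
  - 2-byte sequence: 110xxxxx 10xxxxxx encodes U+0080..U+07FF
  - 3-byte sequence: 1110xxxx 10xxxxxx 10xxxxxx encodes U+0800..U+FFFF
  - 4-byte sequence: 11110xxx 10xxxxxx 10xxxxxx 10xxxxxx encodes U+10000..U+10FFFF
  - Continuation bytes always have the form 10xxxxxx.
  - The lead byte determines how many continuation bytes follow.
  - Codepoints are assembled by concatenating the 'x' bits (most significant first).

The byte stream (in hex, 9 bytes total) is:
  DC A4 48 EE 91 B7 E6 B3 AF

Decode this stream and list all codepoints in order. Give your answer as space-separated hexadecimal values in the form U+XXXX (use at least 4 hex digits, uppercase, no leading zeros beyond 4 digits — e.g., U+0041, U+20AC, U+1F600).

Byte[0]=DC: 2-byte lead, need 1 cont bytes. acc=0x1C
Byte[1]=A4: continuation. acc=(acc<<6)|0x24=0x724
Completed: cp=U+0724 (starts at byte 0)
Byte[2]=48: 1-byte ASCII. cp=U+0048
Byte[3]=EE: 3-byte lead, need 2 cont bytes. acc=0xE
Byte[4]=91: continuation. acc=(acc<<6)|0x11=0x391
Byte[5]=B7: continuation. acc=(acc<<6)|0x37=0xE477
Completed: cp=U+E477 (starts at byte 3)
Byte[6]=E6: 3-byte lead, need 2 cont bytes. acc=0x6
Byte[7]=B3: continuation. acc=(acc<<6)|0x33=0x1B3
Byte[8]=AF: continuation. acc=(acc<<6)|0x2F=0x6CEF
Completed: cp=U+6CEF (starts at byte 6)

Answer: U+0724 U+0048 U+E477 U+6CEF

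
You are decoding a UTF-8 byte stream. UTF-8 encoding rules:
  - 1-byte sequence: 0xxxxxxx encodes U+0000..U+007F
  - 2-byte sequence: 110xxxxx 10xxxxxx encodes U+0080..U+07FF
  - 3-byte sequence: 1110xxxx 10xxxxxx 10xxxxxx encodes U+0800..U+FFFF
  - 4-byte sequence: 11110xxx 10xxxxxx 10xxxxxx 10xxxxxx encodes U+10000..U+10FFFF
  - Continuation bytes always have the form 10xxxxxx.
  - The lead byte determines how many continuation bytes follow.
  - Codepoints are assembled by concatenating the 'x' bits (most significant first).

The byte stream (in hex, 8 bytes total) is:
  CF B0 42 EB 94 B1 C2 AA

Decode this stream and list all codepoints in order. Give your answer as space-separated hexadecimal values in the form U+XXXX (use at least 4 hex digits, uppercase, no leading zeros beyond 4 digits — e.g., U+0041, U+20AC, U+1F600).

Byte[0]=CF: 2-byte lead, need 1 cont bytes. acc=0xF
Byte[1]=B0: continuation. acc=(acc<<6)|0x30=0x3F0
Completed: cp=U+03F0 (starts at byte 0)
Byte[2]=42: 1-byte ASCII. cp=U+0042
Byte[3]=EB: 3-byte lead, need 2 cont bytes. acc=0xB
Byte[4]=94: continuation. acc=(acc<<6)|0x14=0x2D4
Byte[5]=B1: continuation. acc=(acc<<6)|0x31=0xB531
Completed: cp=U+B531 (starts at byte 3)
Byte[6]=C2: 2-byte lead, need 1 cont bytes. acc=0x2
Byte[7]=AA: continuation. acc=(acc<<6)|0x2A=0xAA
Completed: cp=U+00AA (starts at byte 6)

Answer: U+03F0 U+0042 U+B531 U+00AA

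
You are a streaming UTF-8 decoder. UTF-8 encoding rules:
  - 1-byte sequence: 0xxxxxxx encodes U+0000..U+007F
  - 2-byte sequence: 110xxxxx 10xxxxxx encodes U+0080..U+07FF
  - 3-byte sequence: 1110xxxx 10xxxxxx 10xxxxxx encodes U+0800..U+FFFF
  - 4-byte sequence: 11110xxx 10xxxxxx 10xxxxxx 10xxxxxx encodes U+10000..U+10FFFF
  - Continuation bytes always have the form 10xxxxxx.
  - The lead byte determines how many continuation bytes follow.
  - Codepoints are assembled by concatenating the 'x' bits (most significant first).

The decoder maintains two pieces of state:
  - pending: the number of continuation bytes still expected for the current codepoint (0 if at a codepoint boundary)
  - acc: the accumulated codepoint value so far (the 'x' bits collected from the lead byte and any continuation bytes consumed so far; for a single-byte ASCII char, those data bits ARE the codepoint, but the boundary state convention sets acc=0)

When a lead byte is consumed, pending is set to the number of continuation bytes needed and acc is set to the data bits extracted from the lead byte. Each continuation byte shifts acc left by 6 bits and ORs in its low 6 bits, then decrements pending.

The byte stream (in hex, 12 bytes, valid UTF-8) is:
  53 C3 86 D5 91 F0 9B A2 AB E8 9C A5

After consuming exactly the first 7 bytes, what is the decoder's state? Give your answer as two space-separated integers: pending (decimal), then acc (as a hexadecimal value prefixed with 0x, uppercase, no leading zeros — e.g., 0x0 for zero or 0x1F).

Answer: 2 0x1B

Derivation:
Byte[0]=53: 1-byte. pending=0, acc=0x0
Byte[1]=C3: 2-byte lead. pending=1, acc=0x3
Byte[2]=86: continuation. acc=(acc<<6)|0x06=0xC6, pending=0
Byte[3]=D5: 2-byte lead. pending=1, acc=0x15
Byte[4]=91: continuation. acc=(acc<<6)|0x11=0x551, pending=0
Byte[5]=F0: 4-byte lead. pending=3, acc=0x0
Byte[6]=9B: continuation. acc=(acc<<6)|0x1B=0x1B, pending=2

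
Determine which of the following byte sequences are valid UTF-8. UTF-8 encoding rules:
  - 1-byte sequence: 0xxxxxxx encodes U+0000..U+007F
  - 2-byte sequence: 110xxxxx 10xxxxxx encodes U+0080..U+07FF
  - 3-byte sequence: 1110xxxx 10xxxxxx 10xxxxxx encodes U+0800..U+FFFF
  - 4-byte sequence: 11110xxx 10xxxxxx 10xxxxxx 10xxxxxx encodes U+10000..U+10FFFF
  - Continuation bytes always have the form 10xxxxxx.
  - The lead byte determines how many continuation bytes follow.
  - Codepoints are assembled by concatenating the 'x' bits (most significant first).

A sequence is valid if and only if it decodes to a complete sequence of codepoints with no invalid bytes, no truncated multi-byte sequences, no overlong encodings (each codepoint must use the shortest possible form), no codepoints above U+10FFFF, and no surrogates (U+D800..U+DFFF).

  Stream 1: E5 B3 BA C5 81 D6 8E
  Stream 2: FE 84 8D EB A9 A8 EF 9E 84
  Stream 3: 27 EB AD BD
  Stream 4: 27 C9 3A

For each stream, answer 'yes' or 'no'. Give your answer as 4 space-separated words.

Answer: yes no yes no

Derivation:
Stream 1: decodes cleanly. VALID
Stream 2: error at byte offset 0. INVALID
Stream 3: decodes cleanly. VALID
Stream 4: error at byte offset 2. INVALID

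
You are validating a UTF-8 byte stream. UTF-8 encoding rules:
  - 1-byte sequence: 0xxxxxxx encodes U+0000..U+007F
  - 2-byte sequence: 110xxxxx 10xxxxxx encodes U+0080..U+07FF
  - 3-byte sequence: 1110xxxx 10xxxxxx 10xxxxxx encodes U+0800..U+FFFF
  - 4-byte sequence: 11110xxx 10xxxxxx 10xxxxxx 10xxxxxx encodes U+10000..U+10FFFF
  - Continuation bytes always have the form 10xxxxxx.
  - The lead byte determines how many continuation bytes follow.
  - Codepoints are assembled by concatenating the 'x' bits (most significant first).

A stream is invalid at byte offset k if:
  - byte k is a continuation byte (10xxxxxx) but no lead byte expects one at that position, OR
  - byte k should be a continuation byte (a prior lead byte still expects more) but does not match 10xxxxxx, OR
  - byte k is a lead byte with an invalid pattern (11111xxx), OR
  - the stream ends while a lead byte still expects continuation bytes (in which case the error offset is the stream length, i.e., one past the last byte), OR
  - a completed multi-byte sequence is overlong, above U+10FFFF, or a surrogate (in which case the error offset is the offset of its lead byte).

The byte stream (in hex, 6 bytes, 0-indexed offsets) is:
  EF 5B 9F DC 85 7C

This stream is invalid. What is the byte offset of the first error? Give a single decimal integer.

Answer: 1

Derivation:
Byte[0]=EF: 3-byte lead, need 2 cont bytes. acc=0xF
Byte[1]=5B: expected 10xxxxxx continuation. INVALID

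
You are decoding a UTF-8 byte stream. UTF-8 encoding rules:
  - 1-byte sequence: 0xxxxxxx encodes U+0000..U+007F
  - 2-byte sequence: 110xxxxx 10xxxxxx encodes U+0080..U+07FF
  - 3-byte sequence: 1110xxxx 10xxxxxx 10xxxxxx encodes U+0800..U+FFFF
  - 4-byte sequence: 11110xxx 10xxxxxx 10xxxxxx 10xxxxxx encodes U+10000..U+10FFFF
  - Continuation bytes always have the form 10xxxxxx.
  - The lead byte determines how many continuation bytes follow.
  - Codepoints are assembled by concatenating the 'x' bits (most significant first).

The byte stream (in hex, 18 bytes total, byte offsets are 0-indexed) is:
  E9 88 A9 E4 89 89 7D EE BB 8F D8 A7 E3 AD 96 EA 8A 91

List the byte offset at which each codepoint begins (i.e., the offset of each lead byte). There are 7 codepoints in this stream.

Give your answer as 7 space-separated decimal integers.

Byte[0]=E9: 3-byte lead, need 2 cont bytes. acc=0x9
Byte[1]=88: continuation. acc=(acc<<6)|0x08=0x248
Byte[2]=A9: continuation. acc=(acc<<6)|0x29=0x9229
Completed: cp=U+9229 (starts at byte 0)
Byte[3]=E4: 3-byte lead, need 2 cont bytes. acc=0x4
Byte[4]=89: continuation. acc=(acc<<6)|0x09=0x109
Byte[5]=89: continuation. acc=(acc<<6)|0x09=0x4249
Completed: cp=U+4249 (starts at byte 3)
Byte[6]=7D: 1-byte ASCII. cp=U+007D
Byte[7]=EE: 3-byte lead, need 2 cont bytes. acc=0xE
Byte[8]=BB: continuation. acc=(acc<<6)|0x3B=0x3BB
Byte[9]=8F: continuation. acc=(acc<<6)|0x0F=0xEECF
Completed: cp=U+EECF (starts at byte 7)
Byte[10]=D8: 2-byte lead, need 1 cont bytes. acc=0x18
Byte[11]=A7: continuation. acc=(acc<<6)|0x27=0x627
Completed: cp=U+0627 (starts at byte 10)
Byte[12]=E3: 3-byte lead, need 2 cont bytes. acc=0x3
Byte[13]=AD: continuation. acc=(acc<<6)|0x2D=0xED
Byte[14]=96: continuation. acc=(acc<<6)|0x16=0x3B56
Completed: cp=U+3B56 (starts at byte 12)
Byte[15]=EA: 3-byte lead, need 2 cont bytes. acc=0xA
Byte[16]=8A: continuation. acc=(acc<<6)|0x0A=0x28A
Byte[17]=91: continuation. acc=(acc<<6)|0x11=0xA291
Completed: cp=U+A291 (starts at byte 15)

Answer: 0 3 6 7 10 12 15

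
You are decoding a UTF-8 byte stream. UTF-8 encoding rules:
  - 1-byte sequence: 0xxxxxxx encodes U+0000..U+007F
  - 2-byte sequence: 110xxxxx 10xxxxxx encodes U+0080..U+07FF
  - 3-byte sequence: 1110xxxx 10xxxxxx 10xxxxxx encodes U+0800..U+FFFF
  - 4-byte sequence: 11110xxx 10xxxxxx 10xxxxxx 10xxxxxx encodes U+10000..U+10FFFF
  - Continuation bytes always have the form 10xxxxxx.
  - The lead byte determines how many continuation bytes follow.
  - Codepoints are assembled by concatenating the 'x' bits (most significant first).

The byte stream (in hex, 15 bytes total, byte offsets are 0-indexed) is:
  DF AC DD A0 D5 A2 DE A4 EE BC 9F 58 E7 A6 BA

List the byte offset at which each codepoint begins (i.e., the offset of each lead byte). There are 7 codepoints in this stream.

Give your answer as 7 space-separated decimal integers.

Answer: 0 2 4 6 8 11 12

Derivation:
Byte[0]=DF: 2-byte lead, need 1 cont bytes. acc=0x1F
Byte[1]=AC: continuation. acc=(acc<<6)|0x2C=0x7EC
Completed: cp=U+07EC (starts at byte 0)
Byte[2]=DD: 2-byte lead, need 1 cont bytes. acc=0x1D
Byte[3]=A0: continuation. acc=(acc<<6)|0x20=0x760
Completed: cp=U+0760 (starts at byte 2)
Byte[4]=D5: 2-byte lead, need 1 cont bytes. acc=0x15
Byte[5]=A2: continuation. acc=(acc<<6)|0x22=0x562
Completed: cp=U+0562 (starts at byte 4)
Byte[6]=DE: 2-byte lead, need 1 cont bytes. acc=0x1E
Byte[7]=A4: continuation. acc=(acc<<6)|0x24=0x7A4
Completed: cp=U+07A4 (starts at byte 6)
Byte[8]=EE: 3-byte lead, need 2 cont bytes. acc=0xE
Byte[9]=BC: continuation. acc=(acc<<6)|0x3C=0x3BC
Byte[10]=9F: continuation. acc=(acc<<6)|0x1F=0xEF1F
Completed: cp=U+EF1F (starts at byte 8)
Byte[11]=58: 1-byte ASCII. cp=U+0058
Byte[12]=E7: 3-byte lead, need 2 cont bytes. acc=0x7
Byte[13]=A6: continuation. acc=(acc<<6)|0x26=0x1E6
Byte[14]=BA: continuation. acc=(acc<<6)|0x3A=0x79BA
Completed: cp=U+79BA (starts at byte 12)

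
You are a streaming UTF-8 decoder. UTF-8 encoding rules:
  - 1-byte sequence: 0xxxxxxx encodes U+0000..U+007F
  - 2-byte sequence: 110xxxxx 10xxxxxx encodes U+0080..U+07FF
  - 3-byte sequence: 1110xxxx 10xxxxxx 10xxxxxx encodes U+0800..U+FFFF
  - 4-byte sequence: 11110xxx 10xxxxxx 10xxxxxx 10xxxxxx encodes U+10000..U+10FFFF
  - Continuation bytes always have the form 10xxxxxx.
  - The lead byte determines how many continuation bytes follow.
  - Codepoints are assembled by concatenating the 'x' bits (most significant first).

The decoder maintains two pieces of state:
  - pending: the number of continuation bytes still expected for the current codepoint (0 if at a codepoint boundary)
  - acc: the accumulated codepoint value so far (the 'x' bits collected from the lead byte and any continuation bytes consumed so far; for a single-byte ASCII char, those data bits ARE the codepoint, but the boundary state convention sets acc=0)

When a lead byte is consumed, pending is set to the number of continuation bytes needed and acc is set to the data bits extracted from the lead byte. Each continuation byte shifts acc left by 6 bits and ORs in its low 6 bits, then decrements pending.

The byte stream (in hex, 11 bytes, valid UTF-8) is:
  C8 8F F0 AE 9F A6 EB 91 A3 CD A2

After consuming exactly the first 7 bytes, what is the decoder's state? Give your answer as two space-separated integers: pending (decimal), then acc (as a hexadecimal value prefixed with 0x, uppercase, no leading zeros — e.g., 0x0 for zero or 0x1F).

Byte[0]=C8: 2-byte lead. pending=1, acc=0x8
Byte[1]=8F: continuation. acc=(acc<<6)|0x0F=0x20F, pending=0
Byte[2]=F0: 4-byte lead. pending=3, acc=0x0
Byte[3]=AE: continuation. acc=(acc<<6)|0x2E=0x2E, pending=2
Byte[4]=9F: continuation. acc=(acc<<6)|0x1F=0xB9F, pending=1
Byte[5]=A6: continuation. acc=(acc<<6)|0x26=0x2E7E6, pending=0
Byte[6]=EB: 3-byte lead. pending=2, acc=0xB

Answer: 2 0xB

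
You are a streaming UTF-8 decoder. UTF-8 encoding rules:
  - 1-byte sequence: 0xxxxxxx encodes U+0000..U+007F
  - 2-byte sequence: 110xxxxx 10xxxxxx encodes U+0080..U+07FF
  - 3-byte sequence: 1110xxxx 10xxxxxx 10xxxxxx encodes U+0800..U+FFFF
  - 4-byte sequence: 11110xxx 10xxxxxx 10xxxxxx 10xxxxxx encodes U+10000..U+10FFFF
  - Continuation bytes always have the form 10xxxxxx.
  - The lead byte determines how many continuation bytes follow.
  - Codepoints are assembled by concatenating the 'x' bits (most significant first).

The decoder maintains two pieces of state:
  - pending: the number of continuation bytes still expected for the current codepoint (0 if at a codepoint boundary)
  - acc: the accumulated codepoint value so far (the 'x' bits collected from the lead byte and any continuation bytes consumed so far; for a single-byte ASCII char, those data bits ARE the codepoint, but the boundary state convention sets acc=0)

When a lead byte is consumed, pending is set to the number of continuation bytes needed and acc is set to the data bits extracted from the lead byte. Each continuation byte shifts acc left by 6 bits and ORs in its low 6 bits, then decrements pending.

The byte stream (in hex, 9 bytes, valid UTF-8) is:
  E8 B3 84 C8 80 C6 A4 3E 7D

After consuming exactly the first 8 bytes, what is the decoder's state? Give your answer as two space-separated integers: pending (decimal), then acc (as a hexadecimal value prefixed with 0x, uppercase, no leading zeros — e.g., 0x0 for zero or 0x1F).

Answer: 0 0x0

Derivation:
Byte[0]=E8: 3-byte lead. pending=2, acc=0x8
Byte[1]=B3: continuation. acc=(acc<<6)|0x33=0x233, pending=1
Byte[2]=84: continuation. acc=(acc<<6)|0x04=0x8CC4, pending=0
Byte[3]=C8: 2-byte lead. pending=1, acc=0x8
Byte[4]=80: continuation. acc=(acc<<6)|0x00=0x200, pending=0
Byte[5]=C6: 2-byte lead. pending=1, acc=0x6
Byte[6]=A4: continuation. acc=(acc<<6)|0x24=0x1A4, pending=0
Byte[7]=3E: 1-byte. pending=0, acc=0x0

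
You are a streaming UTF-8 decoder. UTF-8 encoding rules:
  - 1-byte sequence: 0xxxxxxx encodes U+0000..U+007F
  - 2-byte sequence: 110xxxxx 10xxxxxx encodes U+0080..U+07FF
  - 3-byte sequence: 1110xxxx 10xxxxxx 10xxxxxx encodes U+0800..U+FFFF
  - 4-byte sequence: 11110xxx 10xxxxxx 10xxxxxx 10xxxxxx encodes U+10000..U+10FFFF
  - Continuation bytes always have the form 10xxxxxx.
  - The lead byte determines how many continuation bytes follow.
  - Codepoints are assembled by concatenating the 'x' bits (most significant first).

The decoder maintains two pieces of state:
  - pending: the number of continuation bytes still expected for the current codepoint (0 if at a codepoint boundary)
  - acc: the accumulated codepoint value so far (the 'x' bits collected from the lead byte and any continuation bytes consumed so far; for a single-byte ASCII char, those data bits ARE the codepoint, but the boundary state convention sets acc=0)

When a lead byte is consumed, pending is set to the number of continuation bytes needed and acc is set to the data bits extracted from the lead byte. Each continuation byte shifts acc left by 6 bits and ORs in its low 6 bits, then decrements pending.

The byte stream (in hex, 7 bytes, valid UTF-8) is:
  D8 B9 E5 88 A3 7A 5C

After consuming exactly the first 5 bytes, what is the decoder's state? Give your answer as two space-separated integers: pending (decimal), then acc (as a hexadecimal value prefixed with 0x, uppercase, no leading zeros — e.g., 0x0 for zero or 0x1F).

Byte[0]=D8: 2-byte lead. pending=1, acc=0x18
Byte[1]=B9: continuation. acc=(acc<<6)|0x39=0x639, pending=0
Byte[2]=E5: 3-byte lead. pending=2, acc=0x5
Byte[3]=88: continuation. acc=(acc<<6)|0x08=0x148, pending=1
Byte[4]=A3: continuation. acc=(acc<<6)|0x23=0x5223, pending=0

Answer: 0 0x5223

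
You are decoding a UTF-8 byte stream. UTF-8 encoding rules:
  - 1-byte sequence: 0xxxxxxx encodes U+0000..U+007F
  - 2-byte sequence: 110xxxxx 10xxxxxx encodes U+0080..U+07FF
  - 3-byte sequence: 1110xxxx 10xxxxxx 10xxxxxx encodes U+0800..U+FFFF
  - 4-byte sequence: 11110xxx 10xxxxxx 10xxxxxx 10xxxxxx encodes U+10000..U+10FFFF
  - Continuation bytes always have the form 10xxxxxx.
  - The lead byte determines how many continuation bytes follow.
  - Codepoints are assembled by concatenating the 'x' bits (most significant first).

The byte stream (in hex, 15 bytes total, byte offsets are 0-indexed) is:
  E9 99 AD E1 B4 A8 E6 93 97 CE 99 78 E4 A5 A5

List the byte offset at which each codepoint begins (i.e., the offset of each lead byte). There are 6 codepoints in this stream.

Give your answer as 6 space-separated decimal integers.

Answer: 0 3 6 9 11 12

Derivation:
Byte[0]=E9: 3-byte lead, need 2 cont bytes. acc=0x9
Byte[1]=99: continuation. acc=(acc<<6)|0x19=0x259
Byte[2]=AD: continuation. acc=(acc<<6)|0x2D=0x966D
Completed: cp=U+966D (starts at byte 0)
Byte[3]=E1: 3-byte lead, need 2 cont bytes. acc=0x1
Byte[4]=B4: continuation. acc=(acc<<6)|0x34=0x74
Byte[5]=A8: continuation. acc=(acc<<6)|0x28=0x1D28
Completed: cp=U+1D28 (starts at byte 3)
Byte[6]=E6: 3-byte lead, need 2 cont bytes. acc=0x6
Byte[7]=93: continuation. acc=(acc<<6)|0x13=0x193
Byte[8]=97: continuation. acc=(acc<<6)|0x17=0x64D7
Completed: cp=U+64D7 (starts at byte 6)
Byte[9]=CE: 2-byte lead, need 1 cont bytes. acc=0xE
Byte[10]=99: continuation. acc=(acc<<6)|0x19=0x399
Completed: cp=U+0399 (starts at byte 9)
Byte[11]=78: 1-byte ASCII. cp=U+0078
Byte[12]=E4: 3-byte lead, need 2 cont bytes. acc=0x4
Byte[13]=A5: continuation. acc=(acc<<6)|0x25=0x125
Byte[14]=A5: continuation. acc=(acc<<6)|0x25=0x4965
Completed: cp=U+4965 (starts at byte 12)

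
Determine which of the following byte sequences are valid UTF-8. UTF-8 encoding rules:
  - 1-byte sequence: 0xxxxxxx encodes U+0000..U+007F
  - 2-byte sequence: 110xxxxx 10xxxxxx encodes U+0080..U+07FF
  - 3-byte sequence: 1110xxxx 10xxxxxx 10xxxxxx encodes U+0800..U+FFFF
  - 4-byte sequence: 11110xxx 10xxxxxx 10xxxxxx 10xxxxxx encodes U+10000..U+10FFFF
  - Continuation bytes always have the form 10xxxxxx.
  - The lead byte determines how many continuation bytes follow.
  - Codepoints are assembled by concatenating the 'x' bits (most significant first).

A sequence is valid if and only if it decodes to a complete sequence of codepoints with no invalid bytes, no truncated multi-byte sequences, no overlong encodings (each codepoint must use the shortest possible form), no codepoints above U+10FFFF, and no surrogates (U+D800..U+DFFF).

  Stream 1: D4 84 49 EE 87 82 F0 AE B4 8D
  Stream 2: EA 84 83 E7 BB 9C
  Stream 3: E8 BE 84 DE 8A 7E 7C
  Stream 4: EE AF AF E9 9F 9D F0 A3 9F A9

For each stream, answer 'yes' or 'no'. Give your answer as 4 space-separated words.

Answer: yes yes yes yes

Derivation:
Stream 1: decodes cleanly. VALID
Stream 2: decodes cleanly. VALID
Stream 3: decodes cleanly. VALID
Stream 4: decodes cleanly. VALID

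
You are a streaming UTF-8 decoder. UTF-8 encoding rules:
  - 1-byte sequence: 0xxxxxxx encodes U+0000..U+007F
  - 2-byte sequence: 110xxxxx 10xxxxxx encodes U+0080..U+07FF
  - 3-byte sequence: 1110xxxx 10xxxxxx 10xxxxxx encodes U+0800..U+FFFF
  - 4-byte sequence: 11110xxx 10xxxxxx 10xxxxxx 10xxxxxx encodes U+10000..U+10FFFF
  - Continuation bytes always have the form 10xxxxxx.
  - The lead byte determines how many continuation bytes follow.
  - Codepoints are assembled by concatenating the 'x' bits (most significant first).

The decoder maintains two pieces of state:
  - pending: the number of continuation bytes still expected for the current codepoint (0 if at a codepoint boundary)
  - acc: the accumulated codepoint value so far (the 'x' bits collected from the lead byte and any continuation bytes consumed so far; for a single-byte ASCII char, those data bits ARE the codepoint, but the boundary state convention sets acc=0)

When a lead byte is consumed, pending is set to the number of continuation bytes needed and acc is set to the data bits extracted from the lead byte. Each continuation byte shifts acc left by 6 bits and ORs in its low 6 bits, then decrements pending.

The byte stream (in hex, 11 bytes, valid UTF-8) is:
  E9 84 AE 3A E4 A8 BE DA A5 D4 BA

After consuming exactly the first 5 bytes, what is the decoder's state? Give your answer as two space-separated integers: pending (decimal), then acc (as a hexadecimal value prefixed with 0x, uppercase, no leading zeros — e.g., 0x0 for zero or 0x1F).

Byte[0]=E9: 3-byte lead. pending=2, acc=0x9
Byte[1]=84: continuation. acc=(acc<<6)|0x04=0x244, pending=1
Byte[2]=AE: continuation. acc=(acc<<6)|0x2E=0x912E, pending=0
Byte[3]=3A: 1-byte. pending=0, acc=0x0
Byte[4]=E4: 3-byte lead. pending=2, acc=0x4

Answer: 2 0x4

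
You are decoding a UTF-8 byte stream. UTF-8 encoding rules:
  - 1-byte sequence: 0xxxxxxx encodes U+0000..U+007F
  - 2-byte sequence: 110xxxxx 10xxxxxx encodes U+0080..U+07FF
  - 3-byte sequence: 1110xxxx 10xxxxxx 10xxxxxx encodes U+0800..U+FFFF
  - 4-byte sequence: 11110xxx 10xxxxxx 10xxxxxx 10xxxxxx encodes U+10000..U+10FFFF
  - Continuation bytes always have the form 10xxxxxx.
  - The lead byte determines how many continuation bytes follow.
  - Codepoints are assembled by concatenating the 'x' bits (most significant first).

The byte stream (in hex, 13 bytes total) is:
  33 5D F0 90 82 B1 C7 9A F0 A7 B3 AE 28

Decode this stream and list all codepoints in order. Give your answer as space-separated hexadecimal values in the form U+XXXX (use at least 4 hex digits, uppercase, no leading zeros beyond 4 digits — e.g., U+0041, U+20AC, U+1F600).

Answer: U+0033 U+005D U+100B1 U+01DA U+27CEE U+0028

Derivation:
Byte[0]=33: 1-byte ASCII. cp=U+0033
Byte[1]=5D: 1-byte ASCII. cp=U+005D
Byte[2]=F0: 4-byte lead, need 3 cont bytes. acc=0x0
Byte[3]=90: continuation. acc=(acc<<6)|0x10=0x10
Byte[4]=82: continuation. acc=(acc<<6)|0x02=0x402
Byte[5]=B1: continuation. acc=(acc<<6)|0x31=0x100B1
Completed: cp=U+100B1 (starts at byte 2)
Byte[6]=C7: 2-byte lead, need 1 cont bytes. acc=0x7
Byte[7]=9A: continuation. acc=(acc<<6)|0x1A=0x1DA
Completed: cp=U+01DA (starts at byte 6)
Byte[8]=F0: 4-byte lead, need 3 cont bytes. acc=0x0
Byte[9]=A7: continuation. acc=(acc<<6)|0x27=0x27
Byte[10]=B3: continuation. acc=(acc<<6)|0x33=0x9F3
Byte[11]=AE: continuation. acc=(acc<<6)|0x2E=0x27CEE
Completed: cp=U+27CEE (starts at byte 8)
Byte[12]=28: 1-byte ASCII. cp=U+0028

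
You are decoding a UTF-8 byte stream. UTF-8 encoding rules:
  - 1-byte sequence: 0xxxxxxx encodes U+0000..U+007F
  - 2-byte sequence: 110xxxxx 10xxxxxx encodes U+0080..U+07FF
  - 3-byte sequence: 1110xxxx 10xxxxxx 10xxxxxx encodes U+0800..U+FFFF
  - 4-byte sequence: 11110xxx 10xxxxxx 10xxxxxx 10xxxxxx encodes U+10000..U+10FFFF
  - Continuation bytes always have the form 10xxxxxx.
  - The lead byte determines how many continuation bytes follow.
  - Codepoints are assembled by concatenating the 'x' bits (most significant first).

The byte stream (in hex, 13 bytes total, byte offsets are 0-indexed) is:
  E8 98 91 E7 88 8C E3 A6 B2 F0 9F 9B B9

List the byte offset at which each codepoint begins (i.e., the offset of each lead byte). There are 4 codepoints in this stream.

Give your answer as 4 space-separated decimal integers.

Answer: 0 3 6 9

Derivation:
Byte[0]=E8: 3-byte lead, need 2 cont bytes. acc=0x8
Byte[1]=98: continuation. acc=(acc<<6)|0x18=0x218
Byte[2]=91: continuation. acc=(acc<<6)|0x11=0x8611
Completed: cp=U+8611 (starts at byte 0)
Byte[3]=E7: 3-byte lead, need 2 cont bytes. acc=0x7
Byte[4]=88: continuation. acc=(acc<<6)|0x08=0x1C8
Byte[5]=8C: continuation. acc=(acc<<6)|0x0C=0x720C
Completed: cp=U+720C (starts at byte 3)
Byte[6]=E3: 3-byte lead, need 2 cont bytes. acc=0x3
Byte[7]=A6: continuation. acc=(acc<<6)|0x26=0xE6
Byte[8]=B2: continuation. acc=(acc<<6)|0x32=0x39B2
Completed: cp=U+39B2 (starts at byte 6)
Byte[9]=F0: 4-byte lead, need 3 cont bytes. acc=0x0
Byte[10]=9F: continuation. acc=(acc<<6)|0x1F=0x1F
Byte[11]=9B: continuation. acc=(acc<<6)|0x1B=0x7DB
Byte[12]=B9: continuation. acc=(acc<<6)|0x39=0x1F6F9
Completed: cp=U+1F6F9 (starts at byte 9)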